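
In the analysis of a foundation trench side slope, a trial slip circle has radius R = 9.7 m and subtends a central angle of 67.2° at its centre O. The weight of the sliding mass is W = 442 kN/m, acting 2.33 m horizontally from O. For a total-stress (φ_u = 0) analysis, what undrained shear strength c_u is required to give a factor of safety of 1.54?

c_u = 14.4 kPa

FS = c_u·L_a·R / (W·d), so c_u = FS·W·d / (L_a·R).
Arc length L_a = R·θ = 9.7·(67.2°·π/180) = 9.7·1.1729 = 11.38 m
c_u = 1.54·442·2.33 / (11.38·9.7) = 1586.0 / 110.35 = 14.37 kPa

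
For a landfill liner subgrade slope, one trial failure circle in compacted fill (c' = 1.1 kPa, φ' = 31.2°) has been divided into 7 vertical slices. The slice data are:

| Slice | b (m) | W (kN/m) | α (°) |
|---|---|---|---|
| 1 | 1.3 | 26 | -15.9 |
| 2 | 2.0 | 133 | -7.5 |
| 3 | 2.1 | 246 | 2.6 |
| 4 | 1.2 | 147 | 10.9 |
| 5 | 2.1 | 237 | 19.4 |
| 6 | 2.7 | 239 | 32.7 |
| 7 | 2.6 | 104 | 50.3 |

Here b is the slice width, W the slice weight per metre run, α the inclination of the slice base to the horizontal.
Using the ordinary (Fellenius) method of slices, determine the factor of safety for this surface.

FS = 2.14

Ordinary method of slices: FS = Σ[c'·Δl_i + (W_i cosα_i)·tanφ'] / Σ W_i sinα_i, with Δl_i = b_i / cosα_i.
Slice 1: Δl = 1.3/cos(-15.9°) = 1.352 m; N'_1 = 26·cos(-15.9°) = 25.0; c'Δl = 1.49; W sinα = -7.1
Slice 2: Δl = 2.0/cos(-7.5°) = 2.017 m; N'_2 = 133·cos(-7.5°) = 131.9; c'Δl = 2.22; W sinα = -17.4
Slice 3: Δl = 2.1/cos2.6° = 2.102 m; N'_3 = 246·cos2.6° = 245.7; c'Δl = 2.31; W sinα = 11.2
Slice 4: Δl = 1.2/cos10.9° = 1.222 m; N'_4 = 147·cos10.9° = 144.3; c'Δl = 1.34; W sinα = 27.8
Slice 5: Δl = 2.1/cos19.4° = 2.226 m; N'_5 = 237·cos19.4° = 223.5; c'Δl = 2.45; W sinα = 78.7
Slice 6: Δl = 2.7/cos32.7° = 3.209 m; N'_6 = 239·cos32.7° = 201.1; c'Δl = 3.53; W sinα = 129.1
Slice 7: Δl = 2.6/cos50.3° = 4.070 m; N'_7 = 104·cos50.3° = 66.4; c'Δl = 4.48; W sinα = 80.0
Σc'Δl = 17.8 kN/m; ΣN' = 1038.1 kN/m; ΣW sinα = 302.3 kN/m
Resisting = 17.8 + 1038.1·tan31.2° = 17.8 + 628.7 = 646.5 kN/m
FS = 646.5 / 302.3 = 2.138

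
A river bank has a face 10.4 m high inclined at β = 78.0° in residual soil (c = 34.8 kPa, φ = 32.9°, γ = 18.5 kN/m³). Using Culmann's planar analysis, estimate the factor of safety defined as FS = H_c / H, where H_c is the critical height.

H_c = (4c/γ) · sinβ cosφ / [1 − cos(β − φ)]
    = (4·34.8/18.5) · sin78.0°·cos32.9° / [1 − cos45.1°]
    = 7.524 · 0.8213 / 0.2941 = 21.01 m
FS = H_c / H = 21.01 / 10.4 = 2.020

FS = 2.02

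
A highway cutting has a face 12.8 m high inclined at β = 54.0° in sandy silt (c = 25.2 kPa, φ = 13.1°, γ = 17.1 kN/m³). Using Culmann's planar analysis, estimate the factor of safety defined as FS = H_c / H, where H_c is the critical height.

H_c = (4c/γ) · sinβ cosφ / [1 − cos(β − φ)]
    = (4·25.2/17.1) · sin54.0°·cos13.1° / [1 − cos40.9°]
    = 5.895 · 0.7880 / 0.2441 = 19.02 m
FS = H_c / H = 19.02 / 12.8 = 1.486

FS = 1.49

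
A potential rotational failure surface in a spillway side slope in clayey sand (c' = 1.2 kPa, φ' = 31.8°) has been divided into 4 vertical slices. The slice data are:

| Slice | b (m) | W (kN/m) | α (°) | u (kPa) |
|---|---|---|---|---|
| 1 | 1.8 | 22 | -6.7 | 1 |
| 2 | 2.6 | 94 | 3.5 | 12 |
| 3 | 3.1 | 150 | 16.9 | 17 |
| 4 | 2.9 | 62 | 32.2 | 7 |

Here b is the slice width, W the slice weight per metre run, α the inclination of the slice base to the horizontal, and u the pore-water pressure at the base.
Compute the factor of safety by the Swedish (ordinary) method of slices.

Ordinary method of slices: FS = Σ[c'·Δl_i + (W_i cosα_i − u_i·Δl_i)·tanφ'] / Σ W_i sinα_i, with Δl_i = b_i / cosα_i.
Slice 1: Δl = 1.8/cos(-6.7°) = 1.812 m; N'_1 = 22·cos(-6.7°) − 1·1.812 = 20.0; c'Δl = 2.17; W sinα = -2.6
Slice 2: Δl = 2.6/cos3.5° = 2.605 m; N'_2 = 94·cos3.5° − 12·2.605 = 62.6; c'Δl = 3.13; W sinα = 5.7
Slice 3: Δl = 3.1/cos16.9° = 3.240 m; N'_3 = 150·cos16.9° − 17·3.240 = 88.4; c'Δl = 3.89; W sinα = 43.6
Slice 4: Δl = 2.9/cos32.2° = 3.427 m; N'_4 = 62·cos32.2° − 7·3.427 = 28.5; c'Δl = 4.11; W sinα = 33.0
Σc'Δl = 13.3 kN/m; ΣN' = 199.5 kN/m; ΣW sinα = 79.8 kN/m
Resisting = 13.3 + 199.5·tan31.8° = 13.3 + 123.7 = 137.0 kN/m
FS = 137.0 / 79.8 = 1.717

FS = 1.72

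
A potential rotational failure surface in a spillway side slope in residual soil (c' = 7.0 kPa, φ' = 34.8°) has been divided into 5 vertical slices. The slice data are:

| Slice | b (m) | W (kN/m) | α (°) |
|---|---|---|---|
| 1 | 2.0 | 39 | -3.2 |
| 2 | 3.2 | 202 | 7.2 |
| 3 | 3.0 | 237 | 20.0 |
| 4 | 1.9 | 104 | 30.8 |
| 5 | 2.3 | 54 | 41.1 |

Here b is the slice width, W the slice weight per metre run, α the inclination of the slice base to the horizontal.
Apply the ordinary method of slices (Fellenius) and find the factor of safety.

Ordinary method of slices: FS = Σ[c'·Δl_i + (W_i cosα_i)·tanφ'] / Σ W_i sinα_i, with Δl_i = b_i / cosα_i.
Slice 1: Δl = 2.0/cos(-3.2°) = 2.003 m; N'_1 = 39·cos(-3.2°) = 38.9; c'Δl = 14.02; W sinα = -2.2
Slice 2: Δl = 3.2/cos7.2° = 3.225 m; N'_2 = 202·cos7.2° = 200.4; c'Δl = 22.58; W sinα = 25.3
Slice 3: Δl = 3.0/cos20.0° = 3.193 m; N'_3 = 237·cos20.0° = 222.7; c'Δl = 22.35; W sinα = 81.1
Slice 4: Δl = 1.9/cos30.8° = 2.212 m; N'_4 = 104·cos30.8° = 89.3; c'Δl = 15.48; W sinα = 53.3
Slice 5: Δl = 2.3/cos41.1° = 3.052 m; N'_5 = 54·cos41.1° = 40.7; c'Δl = 21.37; W sinα = 35.5
Σc'Δl = 95.8 kN/m; ΣN' = 592.1 kN/m; ΣW sinα = 192.9 kN/m
Resisting = 95.8 + 592.1·tan34.8° = 95.8 + 411.5 = 507.3 kN/m
FS = 507.3 / 192.9 = 2.629

FS = 2.63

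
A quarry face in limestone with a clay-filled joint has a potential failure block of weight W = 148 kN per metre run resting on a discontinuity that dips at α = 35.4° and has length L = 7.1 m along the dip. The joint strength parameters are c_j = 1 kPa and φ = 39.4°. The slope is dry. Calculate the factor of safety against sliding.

FS = 1.24

Resolving the block weight along and normal to the plane and applying the Mohr–Coulomb strength on the joint:
N' = W cosα = 148·cos35.4° = 120.6 kN/m
Driving force T = W sinα = 148·sin35.4° = 85.7 kN/m
Resisting force R = c_j·L + N'·tanφ = 1·7.1 + 120.6·tan39.4° = 7.1 + 99.1 = 106.2 kN/m
FS = R / T = 106.2 / 85.7 = 1.239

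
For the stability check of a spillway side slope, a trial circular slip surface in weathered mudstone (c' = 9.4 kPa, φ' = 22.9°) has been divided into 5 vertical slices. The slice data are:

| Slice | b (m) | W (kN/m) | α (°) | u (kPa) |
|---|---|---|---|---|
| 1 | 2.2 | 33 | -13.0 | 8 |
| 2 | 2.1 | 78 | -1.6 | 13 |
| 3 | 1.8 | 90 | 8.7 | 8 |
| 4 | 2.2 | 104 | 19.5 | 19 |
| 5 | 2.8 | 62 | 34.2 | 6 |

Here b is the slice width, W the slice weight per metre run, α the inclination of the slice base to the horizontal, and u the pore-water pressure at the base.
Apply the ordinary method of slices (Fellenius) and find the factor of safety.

Ordinary method of slices: FS = Σ[c'·Δl_i + (W_i cosα_i − u_i·Δl_i)·tanφ'] / Σ W_i sinα_i, with Δl_i = b_i / cosα_i.
Slice 1: Δl = 2.2/cos(-13.0°) = 2.258 m; N'_1 = 33·cos(-13.0°) − 8·2.258 = 14.1; c'Δl = 21.22; W sinα = -7.4
Slice 2: Δl = 2.1/cos(-1.6°) = 2.101 m; N'_2 = 78·cos(-1.6°) − 13·2.101 = 50.7; c'Δl = 19.75; W sinα = -2.2
Slice 3: Δl = 1.8/cos8.7° = 1.821 m; N'_3 = 90·cos8.7° − 8·1.821 = 74.4; c'Δl = 17.12; W sinα = 13.6
Slice 4: Δl = 2.2/cos19.5° = 2.334 m; N'_4 = 104·cos19.5° − 19·2.334 = 53.7; c'Δl = 21.94; W sinα = 34.7
Slice 5: Δl = 2.8/cos34.2° = 3.385 m; N'_5 = 62·cos34.2° − 6·3.385 = 31.0; c'Δl = 31.82; W sinα = 34.8
Σc'Δl = 111.8 kN/m; ΣN' = 223.8 kN/m; ΣW sinα = 73.6 kN/m
Resisting = 111.8 + 223.8·tan22.9° = 111.8 + 94.5 = 206.4 kN/m
FS = 206.4 / 73.6 = 2.805

FS = 2.81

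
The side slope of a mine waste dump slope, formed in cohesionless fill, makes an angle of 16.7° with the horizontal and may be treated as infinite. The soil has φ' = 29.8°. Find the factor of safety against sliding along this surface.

FS = 1.91

For a dry cohesionless infinite slope the factor of safety is FS = tanφ' / tanβ.
FS = tan29.8° / tan16.7° = 0.5727 / 0.3000 = 1.909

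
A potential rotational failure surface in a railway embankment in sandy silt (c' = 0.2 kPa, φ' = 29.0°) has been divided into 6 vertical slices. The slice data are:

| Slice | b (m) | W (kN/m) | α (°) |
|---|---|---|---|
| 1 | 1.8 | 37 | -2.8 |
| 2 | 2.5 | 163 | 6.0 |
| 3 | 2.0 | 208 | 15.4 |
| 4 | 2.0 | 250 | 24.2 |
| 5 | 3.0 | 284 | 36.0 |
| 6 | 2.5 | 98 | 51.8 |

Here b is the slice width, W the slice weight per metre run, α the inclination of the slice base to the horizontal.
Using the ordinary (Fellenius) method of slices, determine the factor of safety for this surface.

FS = 1.23

Ordinary method of slices: FS = Σ[c'·Δl_i + (W_i cosα_i)·tanφ'] / Σ W_i sinα_i, with Δl_i = b_i / cosα_i.
Slice 1: Δl = 1.8/cos(-2.8°) = 1.802 m; N'_1 = 37·cos(-2.8°) = 37.0; c'Δl = 0.36; W sinα = -1.8
Slice 2: Δl = 2.5/cos6.0° = 2.514 m; N'_2 = 163·cos6.0° = 162.1; c'Δl = 0.50; W sinα = 17.0
Slice 3: Δl = 2.0/cos15.4° = 2.074 m; N'_3 = 208·cos15.4° = 200.5; c'Δl = 0.41; W sinα = 55.2
Slice 4: Δl = 2.0/cos24.2° = 2.193 m; N'_4 = 250·cos24.2° = 228.0; c'Δl = 0.44; W sinα = 102.5
Slice 5: Δl = 3.0/cos36.0° = 3.708 m; N'_5 = 284·cos36.0° = 229.8; c'Δl = 0.74; W sinα = 166.9
Slice 6: Δl = 2.5/cos51.8° = 4.043 m; N'_6 = 98·cos51.8° = 60.6; c'Δl = 0.81; W sinα = 77.0
Σc'Δl = 3.3 kN/m; ΣN' = 918.0 kN/m; ΣW sinα = 416.9 kN/m
Resisting = 3.3 + 918.0·tan29.0° = 3.3 + 508.8 = 512.1 kN/m
FS = 512.1 / 416.9 = 1.228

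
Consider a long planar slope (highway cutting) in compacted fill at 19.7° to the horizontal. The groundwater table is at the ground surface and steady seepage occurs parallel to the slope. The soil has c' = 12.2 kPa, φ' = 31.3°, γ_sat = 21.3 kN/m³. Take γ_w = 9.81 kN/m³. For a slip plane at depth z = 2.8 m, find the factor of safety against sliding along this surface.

FS = 1.56

With seepage parallel to the slope and the water table at the surface, the effective normal stress on the slip plane uses the buoyant unit weight γ' = γ_sat − γ_w while the driving shear stress uses γ_sat:
FS = [c' + γ' z cos²β tanφ'] / [γ_sat z sinβ cosβ]
γ' = 21.3 − 9.81 = 11.49 kN/m³
Numerator = 12.2 + 11.49·2.8·cos²19.7°·tan31.3° = 12.2 + 11.49·2.8·0.8864·0.6080 = 29.538 kPa
Denominator = 21.3·2.8·sin19.7°·cos19.7° = 21.3·2.8·0.3371·0.9415 = 18.928 kPa
FS = 29.538 / 18.928 = 1.561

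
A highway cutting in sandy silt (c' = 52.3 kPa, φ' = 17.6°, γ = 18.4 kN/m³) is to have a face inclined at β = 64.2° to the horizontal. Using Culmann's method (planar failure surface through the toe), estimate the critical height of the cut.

Culmann's analysis gives the critical failure plane at α_cr = (β + φ')/2 = (64.2 + 17.6)/2 = 40.9°, and the critical height
H_c = (4c'/γ) · sinβ cosφ' / [1 − cos(β − φ')]
    = (4·52.3/18.4) · sin64.2°·cos17.6° / [1 − cos(46.6°)]
    = 11.370 · 0.9003·0.9532 / [1 − 0.6871]
    = 11.370 · 0.8582 / 0.3129
    = 31.18 m

H_c = 31.18 m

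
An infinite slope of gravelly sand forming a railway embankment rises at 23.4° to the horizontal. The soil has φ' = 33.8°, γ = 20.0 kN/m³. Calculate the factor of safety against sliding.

For a dry cohesionless infinite slope the factor of safety is FS = tanφ' / tanβ.
FS = tan33.8° / tan23.4° = 0.6694 / 0.4327 = 1.547

FS = 1.55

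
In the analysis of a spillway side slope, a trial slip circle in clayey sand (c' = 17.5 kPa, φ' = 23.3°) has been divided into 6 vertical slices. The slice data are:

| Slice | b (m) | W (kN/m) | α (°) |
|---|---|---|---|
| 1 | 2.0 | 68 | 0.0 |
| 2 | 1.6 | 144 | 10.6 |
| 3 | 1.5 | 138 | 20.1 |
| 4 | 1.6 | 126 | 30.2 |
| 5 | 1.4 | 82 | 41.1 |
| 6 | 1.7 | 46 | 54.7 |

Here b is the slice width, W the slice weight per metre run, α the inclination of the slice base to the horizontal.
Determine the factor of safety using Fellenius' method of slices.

FS = 1.92

Ordinary method of slices: FS = Σ[c'·Δl_i + (W_i cosα_i)·tanφ'] / Σ W_i sinα_i, with Δl_i = b_i / cosα_i.
Slice 1: Δl = 2.0/cos0.0° = 2.000 m; N'_1 = 68·cos0.0° = 68.0; c'Δl = 35.00; W sinα = 0.0
Slice 2: Δl = 1.6/cos10.6° = 1.628 m; N'_2 = 144·cos10.6° = 141.5; c'Δl = 28.49; W sinα = 26.5
Slice 3: Δl = 1.5/cos20.1° = 1.597 m; N'_3 = 138·cos20.1° = 129.6; c'Δl = 27.95; W sinα = 47.4
Slice 4: Δl = 1.6/cos30.2° = 1.851 m; N'_4 = 126·cos30.2° = 108.9; c'Δl = 32.40; W sinα = 63.4
Slice 5: Δl = 1.4/cos41.1° = 1.858 m; N'_5 = 82·cos41.1° = 61.8; c'Δl = 32.51; W sinα = 53.9
Slice 6: Δl = 1.7/cos54.7° = 2.942 m; N'_6 = 46·cos54.7° = 26.6; c'Δl = 51.48; W sinα = 37.5
Σc'Δl = 207.8 kN/m; ΣN' = 536.4 kN/m; ΣW sinα = 228.7 kN/m
Resisting = 207.8 + 536.4·tan23.3° = 207.8 + 231.0 = 438.8 kN/m
FS = 438.8 / 228.7 = 1.919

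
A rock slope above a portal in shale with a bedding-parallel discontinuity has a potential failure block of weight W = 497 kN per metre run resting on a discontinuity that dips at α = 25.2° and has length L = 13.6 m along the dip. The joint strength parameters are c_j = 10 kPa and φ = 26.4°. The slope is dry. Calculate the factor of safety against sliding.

Resolving the block weight along and normal to the plane and applying the Mohr–Coulomb strength on the joint:
N' = W cosα = 497·cos25.2° = 449.7 kN/m
Driving force T = W sinα = 497·sin25.2° = 211.6 kN/m
Resisting force R = c_j·L + N'·tanφ = 10·13.6 + 449.7·tan26.4° = 136.0 + 223.2 = 359.2 kN/m
FS = R / T = 359.2 / 211.6 = 1.698

FS = 1.70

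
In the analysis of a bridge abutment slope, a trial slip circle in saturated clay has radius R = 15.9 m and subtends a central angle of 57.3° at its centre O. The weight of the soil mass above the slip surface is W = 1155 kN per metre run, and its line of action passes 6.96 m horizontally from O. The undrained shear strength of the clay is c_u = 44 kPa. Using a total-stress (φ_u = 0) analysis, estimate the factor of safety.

Taking moments about the centre O, the resisting moment is provided by the undrained shear strength acting along the arc:
Arc length L_a = R·θ = 15.9·(57.3°·π/180) = 15.9·1.0001 = 15.90 m
M_R = c_u·L_a·R = 44·15.90·15.9 = 11124.5 kN·m/m
M_D = W·d = 1155·6.96 = 8038.8 kN·m/m
FS = M_R / M_D = 11124.5 / 8038.8 = 1.384

FS = 1.38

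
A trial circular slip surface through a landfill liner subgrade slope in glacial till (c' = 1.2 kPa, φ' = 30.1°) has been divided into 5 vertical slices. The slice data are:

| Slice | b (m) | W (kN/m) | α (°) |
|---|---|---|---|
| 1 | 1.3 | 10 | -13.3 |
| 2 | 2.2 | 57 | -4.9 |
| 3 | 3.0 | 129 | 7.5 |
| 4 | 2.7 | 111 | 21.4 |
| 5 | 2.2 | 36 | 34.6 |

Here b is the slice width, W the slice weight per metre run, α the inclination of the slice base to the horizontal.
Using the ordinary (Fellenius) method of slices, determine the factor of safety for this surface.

FS = 2.89

Ordinary method of slices: FS = Σ[c'·Δl_i + (W_i cosα_i)·tanφ'] / Σ W_i sinα_i, with Δl_i = b_i / cosα_i.
Slice 1: Δl = 1.3/cos(-13.3°) = 1.336 m; N'_1 = 10·cos(-13.3°) = 9.7; c'Δl = 1.60; W sinα = -2.3
Slice 2: Δl = 2.2/cos(-4.9°) = 2.208 m; N'_2 = 57·cos(-4.9°) = 56.8; c'Δl = 2.65; W sinα = -4.9
Slice 3: Δl = 3.0/cos7.5° = 3.026 m; N'_3 = 129·cos7.5° = 127.9; c'Δl = 3.63; W sinα = 16.8
Slice 4: Δl = 2.7/cos21.4° = 2.900 m; N'_4 = 111·cos21.4° = 103.3; c'Δl = 3.48; W sinα = 40.5
Slice 5: Δl = 2.2/cos34.6° = 2.673 m; N'_5 = 36·cos34.6° = 29.6; c'Δl = 3.21; W sinα = 20.4
Σc'Δl = 14.6 kN/m; ΣN' = 327.4 kN/m; ΣW sinα = 70.6 kN/m
Resisting = 14.6 + 327.4·tan30.1° = 14.6 + 189.8 = 204.4 kN/m
FS = 204.4 / 70.6 = 2.894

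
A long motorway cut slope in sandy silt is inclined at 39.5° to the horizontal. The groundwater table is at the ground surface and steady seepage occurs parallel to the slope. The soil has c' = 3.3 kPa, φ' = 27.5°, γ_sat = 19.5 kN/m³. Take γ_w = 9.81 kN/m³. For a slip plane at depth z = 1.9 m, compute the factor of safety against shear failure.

With seepage parallel to the slope and the water table at the surface, the effective normal stress on the slip plane uses the buoyant unit weight γ' = γ_sat − γ_w while the driving shear stress uses γ_sat:
FS = [c' + γ' z cos²β tanφ'] / [γ_sat z sinβ cosβ]
γ' = 19.5 − 9.81 = 9.69 kN/m³
Numerator = 3.3 + 9.69·1.9·cos²39.5°·tan27.5° = 3.3 + 9.69·1.9·0.5954·0.5206 = 9.006 kPa
Denominator = 19.5·1.9·sin39.5°·cos39.5° = 19.5·1.9·0.6361·0.7716 = 18.185 kPa
FS = 9.006 / 18.185 = 0.495

FS = 0.50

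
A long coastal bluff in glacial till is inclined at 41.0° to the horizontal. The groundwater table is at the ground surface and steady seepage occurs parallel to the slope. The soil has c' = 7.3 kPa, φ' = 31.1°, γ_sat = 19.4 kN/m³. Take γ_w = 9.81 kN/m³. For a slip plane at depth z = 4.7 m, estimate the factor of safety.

With seepage parallel to the slope and the water table at the surface, the effective normal stress on the slip plane uses the buoyant unit weight γ' = γ_sat − γ_w while the driving shear stress uses γ_sat:
FS = [c' + γ' z cos²β tanφ'] / [γ_sat z sinβ cosβ]
γ' = 19.4 − 9.81 = 9.59 kN/m³
Numerator = 7.3 + 9.59·4.7·cos²41.0°·tan31.1° = 7.3 + 9.59·4.7·0.5696·0.6032 = 22.787 kPa
Denominator = 19.4·4.7·sin41.0°·cos41.0° = 19.4·4.7·0.6561·0.7547 = 45.146 kPa
FS = 22.787 / 45.146 = 0.505

FS = 0.50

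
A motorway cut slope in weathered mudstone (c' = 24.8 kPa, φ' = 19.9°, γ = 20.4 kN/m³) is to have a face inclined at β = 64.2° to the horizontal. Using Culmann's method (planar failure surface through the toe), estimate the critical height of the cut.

H_c = 14.48 m

Culmann's analysis gives the critical failure plane at α_cr = (β + φ')/2 = (64.2 + 19.9)/2 = 42.0°, and the critical height
H_c = (4c'/γ) · sinβ cosφ' / [1 − cos(β − φ')]
    = (4·24.8/20.4) · sin64.2°·cos19.9° / [1 − cos(44.3°)]
    = 4.863 · 0.9003·0.9403 / [1 − 0.7157]
    = 4.863 · 0.8466 / 0.2843
    = 14.48 m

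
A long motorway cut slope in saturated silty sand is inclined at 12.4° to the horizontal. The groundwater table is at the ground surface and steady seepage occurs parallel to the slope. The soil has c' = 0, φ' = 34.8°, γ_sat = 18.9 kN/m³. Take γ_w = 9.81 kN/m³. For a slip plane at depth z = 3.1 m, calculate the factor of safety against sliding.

FS = 1.52

With seepage parallel to the slope and the water table at the surface, the effective normal stress on the slip plane uses the buoyant unit weight γ' = γ_sat − γ_w while the driving shear stress uses γ_sat:
FS = [c' + γ' z cos²β tanφ'] / [γ_sat z sinβ cosβ]
(For c' = 0 this reduces to FS = (γ'/γ_sat)·tanφ'/tanβ.)
γ' = 18.9 − 9.81 = 9.09 kN/m³
Numerator = 0.0 + 9.09·3.1·cos²12.4°·tan34.8° = 0.0 + 9.09·3.1·0.9539·0.6950 = 18.682 kPa
Denominator = 18.9·3.1·sin12.4°·cos12.4° = 18.9·3.1·0.2147·0.9767 = 12.288 kPa
FS = 18.682 / 12.288 = 1.520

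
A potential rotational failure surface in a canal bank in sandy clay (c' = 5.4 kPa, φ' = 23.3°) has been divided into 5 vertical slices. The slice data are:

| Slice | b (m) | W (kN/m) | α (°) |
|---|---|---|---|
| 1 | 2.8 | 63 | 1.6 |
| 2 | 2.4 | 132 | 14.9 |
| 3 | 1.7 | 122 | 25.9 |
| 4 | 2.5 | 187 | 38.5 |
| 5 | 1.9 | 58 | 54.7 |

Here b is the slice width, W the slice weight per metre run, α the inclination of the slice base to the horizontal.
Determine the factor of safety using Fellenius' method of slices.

Ordinary method of slices: FS = Σ[c'·Δl_i + (W_i cosα_i)·tanφ'] / Σ W_i sinα_i, with Δl_i = b_i / cosα_i.
Slice 1: Δl = 2.8/cos1.6° = 2.801 m; N'_1 = 63·cos1.6° = 63.0; c'Δl = 15.13; W sinα = 1.8
Slice 2: Δl = 2.4/cos14.9° = 2.484 m; N'_2 = 132·cos14.9° = 127.6; c'Δl = 13.41; W sinα = 33.9
Slice 3: Δl = 1.7/cos25.9° = 1.890 m; N'_3 = 122·cos25.9° = 109.7; c'Δl = 10.21; W sinα = 53.3
Slice 4: Δl = 2.5/cos38.5° = 3.194 m; N'_4 = 187·cos38.5° = 146.3; c'Δl = 17.25; W sinα = 116.4
Slice 5: Δl = 1.9/cos54.7° = 3.288 m; N'_5 = 58·cos54.7° = 33.5; c'Δl = 17.76; W sinα = 47.3
Σc'Δl = 73.7 kN/m; ΣN' = 480.1 kN/m; ΣW sinα = 252.7 kN/m
Resisting = 73.7 + 480.1·tan23.3° = 73.7 + 206.8 = 280.5 kN/m
FS = 280.5 / 252.7 = 1.110

FS = 1.11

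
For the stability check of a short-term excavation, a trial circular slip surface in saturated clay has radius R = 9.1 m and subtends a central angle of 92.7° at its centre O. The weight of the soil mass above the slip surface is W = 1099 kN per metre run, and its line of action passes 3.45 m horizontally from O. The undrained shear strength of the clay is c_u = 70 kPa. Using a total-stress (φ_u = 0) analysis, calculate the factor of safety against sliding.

FS = 2.47

Taking moments about the centre O, the resisting moment is provided by the undrained shear strength acting along the arc:
Arc length L_a = R·θ = 9.1·(92.7°·π/180) = 9.1·1.6179 = 14.72 m
M_R = c_u·L_a·R = 70·14.72·9.1 = 9378.6 kN·m/m
M_D = W·d = 1099·3.45 = 3791.6 kN·m/m
FS = M_R / M_D = 9378.6 / 3791.6 = 2.474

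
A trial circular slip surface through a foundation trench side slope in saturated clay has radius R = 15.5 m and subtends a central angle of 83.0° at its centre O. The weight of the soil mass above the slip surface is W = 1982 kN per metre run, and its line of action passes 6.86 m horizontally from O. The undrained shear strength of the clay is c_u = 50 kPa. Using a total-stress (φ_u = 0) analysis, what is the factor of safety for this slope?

FS = 1.28

Taking moments about the centre O, the resisting moment is provided by the undrained shear strength acting along the arc:
Arc length L_a = R·θ = 15.5·(83.0°·π/180) = 15.5·1.4486 = 22.45 m
M_R = c_u·L_a·R = 50·22.45·15.5 = 17401.6 kN·m/m
M_D = W·d = 1982·6.86 = 13596.5 kN·m/m
FS = M_R / M_D = 17401.6 / 13596.5 = 1.280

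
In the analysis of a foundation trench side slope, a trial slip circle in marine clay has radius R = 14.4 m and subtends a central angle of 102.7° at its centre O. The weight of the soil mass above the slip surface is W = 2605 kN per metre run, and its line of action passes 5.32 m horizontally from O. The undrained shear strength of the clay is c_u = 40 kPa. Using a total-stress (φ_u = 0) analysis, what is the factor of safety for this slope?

FS = 1.07

Taking moments about the centre O, the resisting moment is provided by the undrained shear strength acting along the arc:
Arc length L_a = R·θ = 14.4·(102.7°·π/180) = 14.4·1.7925 = 25.81 m
M_R = c_u·L_a·R = 40·25.81·14.4 = 14867.3 kN·m/m
M_D = W·d = 2605·5.32 = 13858.6 kN·m/m
FS = M_R / M_D = 14867.3 / 13858.6 = 1.073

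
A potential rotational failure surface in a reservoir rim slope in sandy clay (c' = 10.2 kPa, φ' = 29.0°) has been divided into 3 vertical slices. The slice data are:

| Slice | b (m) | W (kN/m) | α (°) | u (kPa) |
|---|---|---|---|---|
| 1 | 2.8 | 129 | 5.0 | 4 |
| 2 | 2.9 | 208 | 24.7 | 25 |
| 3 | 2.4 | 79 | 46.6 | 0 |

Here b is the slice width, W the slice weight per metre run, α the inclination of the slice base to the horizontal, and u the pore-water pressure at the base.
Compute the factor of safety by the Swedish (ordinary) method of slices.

FS = 1.62

Ordinary method of slices: FS = Σ[c'·Δl_i + (W_i cosα_i − u_i·Δl_i)·tanφ'] / Σ W_i sinα_i, with Δl_i = b_i / cosα_i.
Slice 1: Δl = 2.8/cos5.0° = 2.811 m; N'_1 = 129·cos5.0° − 4·2.811 = 117.3; c'Δl = 28.67; W sinα = 11.2
Slice 2: Δl = 2.9/cos24.7° = 3.192 m; N'_2 = 208·cos24.7° − 25·3.192 = 109.2; c'Δl = 32.56; W sinα = 86.9
Slice 3: Δl = 2.4/cos46.6° = 3.493 m; N'_3 = 79·cos46.6° − 0·3.493 = 54.3; c'Δl = 35.63; W sinα = 57.4
Σc'Δl = 96.9 kN/m; ΣN' = 280.7 kN/m; ΣW sinα = 155.6 kN/m
Resisting = 96.9 + 280.7·tan29.0° = 96.9 + 155.6 = 252.5 kN/m
FS = 252.5 / 155.6 = 1.623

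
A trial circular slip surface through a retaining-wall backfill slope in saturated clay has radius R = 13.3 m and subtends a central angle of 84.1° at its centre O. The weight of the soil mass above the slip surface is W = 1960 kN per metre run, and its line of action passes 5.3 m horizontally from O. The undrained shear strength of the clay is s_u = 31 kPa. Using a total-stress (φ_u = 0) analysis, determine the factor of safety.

Taking moments about the centre O, the resisting moment is provided by the undrained shear strength acting along the arc:
Arc length L_a = R·θ = 13.3·(84.1°·π/180) = 13.3·1.4678 = 19.52 m
M_R = s_u·L_a·R = 31·19.52·13.3 = 8048.9 kN·m/m
M_D = W·d = 1960·5.3 = 10388.0 kN·m/m
FS = M_R / M_D = 8048.9 / 10388.0 = 0.775

FS = 0.77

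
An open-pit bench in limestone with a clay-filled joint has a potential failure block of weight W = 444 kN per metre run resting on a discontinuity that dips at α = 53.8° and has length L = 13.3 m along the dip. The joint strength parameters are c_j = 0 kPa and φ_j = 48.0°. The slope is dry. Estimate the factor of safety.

FS = 0.81

Resolving the block weight along and normal to the plane and applying the Mohr–Coulomb strength on the joint:
N' = W cosα = 444·cos53.8° = 262.2 kN/m
Driving force T = W sinα = 444·sin53.8° = 358.3 kN/m
Resisting force R = c_j·L + N'·tanφ_j = 0·13.3 + 262.2·tan48.0° = 0.0 + 291.2 = 291.2 kN/m
FS = R / T = 291.2 / 358.3 = 0.813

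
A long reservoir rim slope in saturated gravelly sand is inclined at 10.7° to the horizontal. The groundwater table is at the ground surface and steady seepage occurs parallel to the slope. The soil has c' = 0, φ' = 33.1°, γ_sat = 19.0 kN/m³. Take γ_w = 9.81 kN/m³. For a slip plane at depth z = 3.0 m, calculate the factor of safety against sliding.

With seepage parallel to the slope and the water table at the surface, the effective normal stress on the slip plane uses the buoyant unit weight γ' = γ_sat − γ_w while the driving shear stress uses γ_sat:
FS = [c' + γ' z cos²β tanφ'] / [γ_sat z sinβ cosβ]
(For c' = 0 this reduces to FS = (γ'/γ_sat)·tanφ'/tanβ.)
γ' = 19.0 − 9.81 = 9.19 kN/m³
Numerator = 0.0 + 9.19·3.0·cos²10.7°·tan33.1° = 0.0 + 9.19·3.0·0.9655·0.6519 = 17.353 kPa
Denominator = 19.0·3.0·sin10.7°·cos10.7° = 19.0·3.0·0.1857·0.9826 = 10.399 kPa
FS = 17.353 / 10.399 = 1.669

FS = 1.67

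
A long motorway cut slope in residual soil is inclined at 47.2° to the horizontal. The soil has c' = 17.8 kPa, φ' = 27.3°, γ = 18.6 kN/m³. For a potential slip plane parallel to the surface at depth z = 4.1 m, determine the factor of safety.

FS = 0.95

For an infinite slope with a slip plane parallel to the surface (no pore pressure): FS = [c' + γz cos²β tanφ'] / [γz sinβ cosβ].
γz = 18.6·4.1 = 76.26 kN/m²
Numerator = 17.8 + 76.26·cos²47.2°·tan27.3° = 17.8 + 76.26·0.4616·0.5161 = 35.971 kPa
Denominator = 76.26·sin47.2°·cos47.2° = 76.26·0.7337·0.6794 = 38.018 kPa
FS = 35.971 / 38.018 = 0.946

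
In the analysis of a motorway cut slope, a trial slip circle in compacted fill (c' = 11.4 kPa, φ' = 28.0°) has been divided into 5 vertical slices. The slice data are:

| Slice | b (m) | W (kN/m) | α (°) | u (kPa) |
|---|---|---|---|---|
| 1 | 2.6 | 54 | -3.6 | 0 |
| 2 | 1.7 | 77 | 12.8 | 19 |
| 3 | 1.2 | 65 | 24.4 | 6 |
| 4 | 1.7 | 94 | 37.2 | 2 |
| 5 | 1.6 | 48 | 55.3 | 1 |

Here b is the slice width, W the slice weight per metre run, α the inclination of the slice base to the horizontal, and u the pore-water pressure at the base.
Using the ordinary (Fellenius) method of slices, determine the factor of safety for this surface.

FS = 1.83

Ordinary method of slices: FS = Σ[c'·Δl_i + (W_i cosα_i − u_i·Δl_i)·tanφ'] / Σ W_i sinα_i, with Δl_i = b_i / cosα_i.
Slice 1: Δl = 2.6/cos(-3.6°) = 2.605 m; N'_1 = 54·cos(-3.6°) − 0·2.605 = 53.9; c'Δl = 29.70; W sinα = -3.4
Slice 2: Δl = 1.7/cos12.8° = 1.743 m; N'_2 = 77·cos12.8° − 19·1.743 = 42.0; c'Δl = 19.87; W sinα = 17.1
Slice 3: Δl = 1.2/cos24.4° = 1.318 m; N'_3 = 65·cos24.4° − 6·1.318 = 51.3; c'Δl = 15.02; W sinα = 26.9
Slice 4: Δl = 1.7/cos37.2° = 2.134 m; N'_4 = 94·cos37.2° − 2·2.134 = 70.6; c'Δl = 24.33; W sinα = 56.8
Slice 5: Δl = 1.6/cos55.3° = 2.811 m; N'_5 = 48·cos55.3° − 1·2.811 = 24.5; c'Δl = 32.04; W sinα = 39.5
Σc'Δl = 121.0 kN/m; ΣN' = 242.3 kN/m; ΣW sinα = 136.8 kN/m
Resisting = 121.0 + 242.3·tan28.0° = 121.0 + 128.8 = 249.8 kN/m
FS = 249.8 / 136.8 = 1.826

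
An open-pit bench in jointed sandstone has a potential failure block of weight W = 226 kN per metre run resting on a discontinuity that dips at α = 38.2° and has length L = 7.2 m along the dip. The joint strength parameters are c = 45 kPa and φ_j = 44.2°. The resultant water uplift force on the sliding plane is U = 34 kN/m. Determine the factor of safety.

FS = 3.32

Resolving the block weight along and normal to the plane and applying the Mohr–Coulomb strength on the joint:
N' = W cosα − U = 226·cos38.2° − 34 = 143.6 kN/m
Driving force T = W sinα = 226·sin38.2° = 139.8 kN/m
Resisting force R = c·L + N'·tanφ_j = 45·7.2 + 143.6·tan44.2° = 324.0 + 139.6 = 463.6 kN/m
FS = R / T = 463.6 / 139.8 = 3.317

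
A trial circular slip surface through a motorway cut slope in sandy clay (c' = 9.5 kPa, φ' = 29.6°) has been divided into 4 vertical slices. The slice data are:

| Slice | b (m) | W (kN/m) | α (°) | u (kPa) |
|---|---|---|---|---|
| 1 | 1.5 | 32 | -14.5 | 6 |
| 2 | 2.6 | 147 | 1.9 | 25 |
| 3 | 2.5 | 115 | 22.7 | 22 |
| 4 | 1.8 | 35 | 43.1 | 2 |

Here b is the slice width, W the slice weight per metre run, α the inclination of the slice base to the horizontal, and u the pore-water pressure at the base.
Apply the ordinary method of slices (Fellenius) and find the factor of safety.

Ordinary method of slices: FS = Σ[c'·Δl_i + (W_i cosα_i − u_i·Δl_i)·tanφ'] / Σ W_i sinα_i, with Δl_i = b_i / cosα_i.
Slice 1: Δl = 1.5/cos(-14.5°) = 1.549 m; N'_1 = 32·cos(-14.5°) − 6·1.549 = 21.7; c'Δl = 14.72; W sinα = -8.0
Slice 2: Δl = 2.6/cos1.9° = 2.601 m; N'_2 = 147·cos1.9° − 25·2.601 = 81.9; c'Δl = 24.71; W sinα = 4.9
Slice 3: Δl = 2.5/cos22.7° = 2.710 m; N'_3 = 115·cos22.7° − 22·2.710 = 46.5; c'Δl = 25.74; W sinα = 44.4
Slice 4: Δl = 1.8/cos43.1° = 2.465 m; N'_4 = 35·cos43.1° − 2·2.465 = 20.6; c'Δl = 23.42; W sinα = 23.9
Σc'Δl = 88.6 kN/m; ΣN' = 170.7 kN/m; ΣW sinα = 65.2 kN/m
Resisting = 88.6 + 170.7·tan29.6° = 88.6 + 97.0 = 185.5 kN/m
FS = 185.5 / 65.2 = 2.848

FS = 2.85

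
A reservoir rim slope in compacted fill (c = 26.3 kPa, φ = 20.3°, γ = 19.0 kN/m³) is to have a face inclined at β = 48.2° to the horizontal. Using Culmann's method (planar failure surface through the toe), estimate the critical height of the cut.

H_c = 33.31 m

Culmann's analysis gives the critical failure plane at α_cr = (β + φ)/2 = (48.2 + 20.3)/2 = 34.2°, and the critical height
H_c = (4c/γ) · sinβ cosφ / [1 − cos(β − φ)]
    = (4·26.3/19.0) · sin48.2°·cos20.3° / [1 − cos(27.9°)]
    = 5.537 · 0.7455·0.9379 / [1 − 0.8838]
    = 5.537 · 0.6992 / 0.1162
    = 33.31 m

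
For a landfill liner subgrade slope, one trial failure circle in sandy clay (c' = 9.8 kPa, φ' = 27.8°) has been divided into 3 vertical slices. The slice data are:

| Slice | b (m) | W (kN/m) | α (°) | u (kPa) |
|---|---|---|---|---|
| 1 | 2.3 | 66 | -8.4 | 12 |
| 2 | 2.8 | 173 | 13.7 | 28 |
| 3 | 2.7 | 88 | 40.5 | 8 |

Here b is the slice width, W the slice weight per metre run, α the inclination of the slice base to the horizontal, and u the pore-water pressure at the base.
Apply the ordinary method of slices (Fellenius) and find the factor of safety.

FS = 1.94

Ordinary method of slices: FS = Σ[c'·Δl_i + (W_i cosα_i − u_i·Δl_i)·tanφ'] / Σ W_i sinα_i, with Δl_i = b_i / cosα_i.
Slice 1: Δl = 2.3/cos(-8.4°) = 2.325 m; N'_1 = 66·cos(-8.4°) − 12·2.325 = 37.4; c'Δl = 22.78; W sinα = -9.6
Slice 2: Δl = 2.8/cos13.7° = 2.882 m; N'_2 = 173·cos13.7° − 28·2.882 = 87.4; c'Δl = 28.24; W sinα = 41.0
Slice 3: Δl = 2.7/cos40.5° = 3.551 m; N'_3 = 88·cos40.5° − 8·3.551 = 38.5; c'Δl = 34.80; W sinα = 57.2
Σc'Δl = 85.8 kN/m; ΣN' = 163.3 kN/m; ΣW sinα = 88.5 kN/m
Resisting = 85.8 + 163.3·tan27.8° = 85.8 + 86.1 = 171.9 kN/m
FS = 171.9 / 88.5 = 1.943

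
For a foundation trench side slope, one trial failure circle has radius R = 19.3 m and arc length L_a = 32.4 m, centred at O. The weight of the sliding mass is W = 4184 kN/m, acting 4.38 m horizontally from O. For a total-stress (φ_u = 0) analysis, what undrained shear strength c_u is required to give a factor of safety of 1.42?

FS = c_u·L_a·R / (W·d), so c_u = FS·W·d / (L_a·R).
c_u = 1.42·4184·4.38 / (32.40·19.3) = 26022.8 / 625.32 = 41.62 kPa

c_u = 41.6 kPa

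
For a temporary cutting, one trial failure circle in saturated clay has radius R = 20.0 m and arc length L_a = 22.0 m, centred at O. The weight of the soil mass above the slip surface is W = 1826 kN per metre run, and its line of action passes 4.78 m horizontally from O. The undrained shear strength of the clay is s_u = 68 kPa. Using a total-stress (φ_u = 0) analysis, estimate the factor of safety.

Taking moments about the centre O, the resisting moment is provided by the undrained shear strength acting along the arc:
M_R = s_u·L_a·R = 68·22.00·20.0 = 29920.0 kN·m/m
M_D = W·d = 1826·4.78 = 8728.3 kN·m/m
FS = M_R / M_D = 29920.0 / 8728.3 = 3.428

FS = 3.43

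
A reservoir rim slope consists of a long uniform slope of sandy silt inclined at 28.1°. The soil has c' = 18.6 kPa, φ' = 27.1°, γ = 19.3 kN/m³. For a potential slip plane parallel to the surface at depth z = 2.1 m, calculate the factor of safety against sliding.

FS = 2.06

For an infinite slope with a slip plane parallel to the surface (no pore pressure): FS = [c' + γz cos²β tanφ'] / [γz sinβ cosβ].
γz = 19.3·2.1 = 40.53 kN/m²
Numerator = 18.6 + 40.53·cos²28.1°·tan27.1° = 18.6 + 40.53·0.7781·0.5117 = 34.739 kPa
Denominator = 40.53·sin28.1°·cos28.1° = 40.53·0.4710·0.8821 = 16.840 kPa
FS = 34.739 / 16.840 = 2.063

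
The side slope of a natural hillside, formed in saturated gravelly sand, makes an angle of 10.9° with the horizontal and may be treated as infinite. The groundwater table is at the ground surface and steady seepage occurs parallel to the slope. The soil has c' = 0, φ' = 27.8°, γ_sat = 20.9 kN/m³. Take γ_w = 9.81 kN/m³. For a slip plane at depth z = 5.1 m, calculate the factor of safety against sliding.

With seepage parallel to the slope and the water table at the surface, the effective normal stress on the slip plane uses the buoyant unit weight γ' = γ_sat − γ_w while the driving shear stress uses γ_sat:
FS = [c' + γ' z cos²β tanφ'] / [γ_sat z sinβ cosβ]
(For c' = 0 this reduces to FS = (γ'/γ_sat)·tanφ'/tanβ.)
γ' = 20.9 − 9.81 = 11.09 kN/m³
Numerator = 0.0 + 11.09·5.1·cos²10.9°·tan27.8° = 0.0 + 11.09·5.1·0.9642·0.5272 = 28.754 kPa
Denominator = 20.9·5.1·sin10.9°·cos10.9° = 20.9·5.1·0.1891·0.9820 = 19.792 kPa
FS = 28.754 / 19.792 = 1.453

FS = 1.45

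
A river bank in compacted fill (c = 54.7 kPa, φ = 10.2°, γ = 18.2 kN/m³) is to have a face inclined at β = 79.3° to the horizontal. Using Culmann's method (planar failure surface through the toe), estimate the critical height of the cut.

H_c = 18.07 m

Culmann's analysis gives the critical failure plane at α_cr = (β + φ)/2 = (79.3 + 10.2)/2 = 44.8°, and the critical height
H_c = (4c/γ) · sinβ cosφ / [1 − cos(β − φ)]
    = (4·54.7/18.2) · sin79.3°·cos10.2° / [1 − cos(69.1°)]
    = 12.022 · 0.9826·0.9842 / [1 − 0.3567]
    = 12.022 · 0.9671 / 0.6433
    = 18.07 m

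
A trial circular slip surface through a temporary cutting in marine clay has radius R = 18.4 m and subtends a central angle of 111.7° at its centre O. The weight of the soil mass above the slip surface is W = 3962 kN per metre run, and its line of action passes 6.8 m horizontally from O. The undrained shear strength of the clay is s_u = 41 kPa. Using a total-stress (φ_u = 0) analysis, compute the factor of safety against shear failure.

Taking moments about the centre O, the resisting moment is provided by the undrained shear strength acting along the arc:
Arc length L_a = R·θ = 18.4·(111.7°·π/180) = 18.4·1.9495 = 35.87 m
M_R = s_u·L_a·R = 41·35.87·18.4 = 27061.4 kN·m/m
M_D = W·d = 3962·6.8 = 26941.6 kN·m/m
FS = M_R / M_D = 27061.4 / 26941.6 = 1.004

FS = 1.00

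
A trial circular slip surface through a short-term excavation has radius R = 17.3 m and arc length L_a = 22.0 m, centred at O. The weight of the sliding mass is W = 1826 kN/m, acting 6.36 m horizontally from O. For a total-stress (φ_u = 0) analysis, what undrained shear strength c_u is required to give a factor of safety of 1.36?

FS = c_u·L_a·R / (W·d), so c_u = FS·W·d / (L_a·R).
c_u = 1.36·1826·6.36 / (22.00·17.3) = 15794.2 / 380.60 = 41.50 kPa

c_u = 41.5 kPa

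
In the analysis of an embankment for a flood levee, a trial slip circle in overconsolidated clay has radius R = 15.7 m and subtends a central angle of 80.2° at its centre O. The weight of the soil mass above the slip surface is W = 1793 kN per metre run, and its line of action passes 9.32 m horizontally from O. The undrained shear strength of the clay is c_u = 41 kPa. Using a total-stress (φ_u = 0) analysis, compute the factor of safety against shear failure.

Taking moments about the centre O, the resisting moment is provided by the undrained shear strength acting along the arc:
Arc length L_a = R·θ = 15.7·(80.2°·π/180) = 15.7·1.3998 = 21.98 m
M_R = c_u·L_a·R = 41·21.98·15.7 = 14146.0 kN·m/m
M_D = W·d = 1793·9.32 = 16710.8 kN·m/m
FS = M_R / M_D = 14146.0 / 16710.8 = 0.847

FS = 0.85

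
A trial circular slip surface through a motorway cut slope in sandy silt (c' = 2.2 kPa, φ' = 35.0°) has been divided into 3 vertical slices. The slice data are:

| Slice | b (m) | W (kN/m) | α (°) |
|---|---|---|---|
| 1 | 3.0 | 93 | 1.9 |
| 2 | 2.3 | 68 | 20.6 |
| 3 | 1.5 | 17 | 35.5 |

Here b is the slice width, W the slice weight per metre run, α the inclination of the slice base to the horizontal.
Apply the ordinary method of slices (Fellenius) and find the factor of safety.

FS = 3.67

Ordinary method of slices: FS = Σ[c'·Δl_i + (W_i cosα_i)·tanφ'] / Σ W_i sinα_i, with Δl_i = b_i / cosα_i.
Slice 1: Δl = 3.0/cos1.9° = 3.002 m; N'_1 = 93·cos1.9° = 92.9; c'Δl = 6.60; W sinα = 3.1
Slice 2: Δl = 2.3/cos20.6° = 2.457 m; N'_2 = 68·cos20.6° = 63.7; c'Δl = 5.41; W sinα = 23.9
Slice 3: Δl = 1.5/cos35.5° = 1.842 m; N'_3 = 17·cos35.5° = 13.8; c'Δl = 4.05; W sinα = 9.9
Σc'Δl = 16.1 kN/m; ΣN' = 170.4 kN/m; ΣW sinα = 36.9 kN/m
Resisting = 16.1 + 170.4·tan35.0° = 16.1 + 119.3 = 135.4 kN/m
FS = 135.4 / 36.9 = 3.671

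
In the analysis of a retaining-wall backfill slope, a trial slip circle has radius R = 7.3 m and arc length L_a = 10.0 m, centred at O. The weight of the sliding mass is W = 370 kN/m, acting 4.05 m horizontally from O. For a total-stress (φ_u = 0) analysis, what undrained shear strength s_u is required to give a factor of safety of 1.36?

s_u = 27.9 kPa

FS = s_u·L_a·R / (W·d), so s_u = FS·W·d / (L_a·R).
s_u = 1.36·370·4.05 / (10.00·7.3) = 2038.0 / 73.00 = 27.92 kPa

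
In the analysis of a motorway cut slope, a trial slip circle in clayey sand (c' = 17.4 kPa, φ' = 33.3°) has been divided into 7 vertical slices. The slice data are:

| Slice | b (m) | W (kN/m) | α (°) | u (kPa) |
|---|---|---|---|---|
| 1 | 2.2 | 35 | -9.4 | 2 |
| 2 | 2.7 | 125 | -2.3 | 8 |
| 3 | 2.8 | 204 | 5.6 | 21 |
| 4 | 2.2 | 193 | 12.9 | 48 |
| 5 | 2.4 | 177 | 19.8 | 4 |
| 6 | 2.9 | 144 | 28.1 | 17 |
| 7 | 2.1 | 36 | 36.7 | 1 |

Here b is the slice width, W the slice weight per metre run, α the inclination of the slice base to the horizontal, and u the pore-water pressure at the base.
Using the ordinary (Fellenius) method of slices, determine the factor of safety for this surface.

Ordinary method of slices: FS = Σ[c'·Δl_i + (W_i cosα_i − u_i·Δl_i)·tanφ'] / Σ W_i sinα_i, with Δl_i = b_i / cosα_i.
Slice 1: Δl = 2.2/cos(-9.4°) = 2.230 m; N'_1 = 35·cos(-9.4°) − 2·2.230 = 30.1; c'Δl = 38.80; W sinα = -5.7
Slice 2: Δl = 2.7/cos(-2.3°) = 2.702 m; N'_2 = 125·cos(-2.3°) − 8·2.702 = 103.3; c'Δl = 47.02; W sinα = -5.0
Slice 3: Δl = 2.8/cos5.6° = 2.813 m; N'_3 = 204·cos5.6° − 21·2.813 = 143.9; c'Δl = 48.95; W sinα = 19.9
Slice 4: Δl = 2.2/cos12.9° = 2.257 m; N'_4 = 193·cos12.9° − 48·2.257 = 79.8; c'Δl = 39.27; W sinα = 43.1
Slice 5: Δl = 2.4/cos19.8° = 2.551 m; N'_5 = 177·cos19.8° − 4·2.551 = 156.3; c'Δl = 44.38; W sinα = 60.0
Slice 6: Δl = 2.9/cos28.1° = 3.288 m; N'_6 = 144·cos28.1° − 17·3.288 = 71.1; c'Δl = 57.20; W sinα = 67.8
Slice 7: Δl = 2.1/cos36.7° = 2.619 m; N'_7 = 36·cos36.7° − 1·2.619 = 26.2; c'Δl = 45.57; W sinα = 21.5
Σc'Δl = 321.2 kN/m; ΣN' = 610.8 kN/m; ΣW sinα = 201.6 kN/m
Resisting = 321.2 + 610.8·tan33.3° = 321.2 + 401.2 = 722.4 kN/m
FS = 722.4 / 201.6 = 3.584

FS = 3.58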